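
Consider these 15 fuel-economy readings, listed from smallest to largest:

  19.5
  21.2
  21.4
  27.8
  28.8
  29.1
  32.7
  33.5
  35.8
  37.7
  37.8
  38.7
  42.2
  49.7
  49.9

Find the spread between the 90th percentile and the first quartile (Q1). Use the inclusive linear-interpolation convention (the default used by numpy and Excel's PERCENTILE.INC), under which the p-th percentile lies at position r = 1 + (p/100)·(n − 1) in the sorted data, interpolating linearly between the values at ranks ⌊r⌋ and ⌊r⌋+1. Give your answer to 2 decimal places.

18.40

n = 15.
P25: r = 4.5; ranks 4–5 are 27.8, 28.8; interpolating gives 28.3.
P90: r = 13.6; ranks 13–14 are 42.2, 49.7; interpolating gives 46.7.
Difference: 46.7 − 28.3 = 18.4.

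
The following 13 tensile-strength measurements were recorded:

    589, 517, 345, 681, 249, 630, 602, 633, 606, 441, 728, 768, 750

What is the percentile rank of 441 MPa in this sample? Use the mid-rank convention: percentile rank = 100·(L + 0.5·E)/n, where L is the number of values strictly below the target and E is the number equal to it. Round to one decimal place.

19.2

Sorted: 249, 345, 441, 517, 589, 602, 606, 630, 633, 681, 728, 750, 768.
Count below 441: L = 2; count equal: E = 1; n = 13.
Percentile rank = 100·(2 + 0.5·1)/13 = 100·2.5/13 = 19.23.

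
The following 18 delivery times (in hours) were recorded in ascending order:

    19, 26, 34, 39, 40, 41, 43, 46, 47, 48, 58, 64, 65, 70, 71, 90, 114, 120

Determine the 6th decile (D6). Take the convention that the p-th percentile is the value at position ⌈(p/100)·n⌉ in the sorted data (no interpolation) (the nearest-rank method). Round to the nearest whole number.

n = 18.
Position = ⌈60/100 · 18⌉ = ⌈10.8⌉ = 11.
The value at rank 11 is 58.

58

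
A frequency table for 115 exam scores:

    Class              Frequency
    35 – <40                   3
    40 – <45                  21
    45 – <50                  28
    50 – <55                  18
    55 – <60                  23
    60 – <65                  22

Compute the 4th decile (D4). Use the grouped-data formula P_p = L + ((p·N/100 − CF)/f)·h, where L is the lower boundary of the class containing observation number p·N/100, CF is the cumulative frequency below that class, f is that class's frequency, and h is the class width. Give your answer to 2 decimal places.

48.93

N = 115; target position k = 40/100 · 115 = 46.
Cumulative frequencies: 3, 24, 52, 70, 93, 115.
Observation 46 falls in the class 45 – <50.
L = 45, CF = 24, f = 28, h = 5.
P40 = 45 + ((46 − 24)/28)·5 = 45 + 3.92857 = 48.9286.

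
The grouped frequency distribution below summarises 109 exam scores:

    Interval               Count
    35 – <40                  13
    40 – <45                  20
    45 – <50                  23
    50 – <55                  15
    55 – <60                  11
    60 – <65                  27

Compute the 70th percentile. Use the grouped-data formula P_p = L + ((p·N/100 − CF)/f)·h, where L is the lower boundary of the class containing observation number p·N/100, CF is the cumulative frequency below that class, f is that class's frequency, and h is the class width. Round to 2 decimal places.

57.41

N = 109; target position k = 70/100 · 109 = 76.3.
Cumulative frequencies: 13, 33, 56, 71, 82, 109.
Observation 76.3 falls in the class 55 – <60.
L = 55, CF = 71, f = 11, h = 5.
P70 = 55 + ((76.3 − 71)/11)·5 = 55 + 2.40909 = 57.4091.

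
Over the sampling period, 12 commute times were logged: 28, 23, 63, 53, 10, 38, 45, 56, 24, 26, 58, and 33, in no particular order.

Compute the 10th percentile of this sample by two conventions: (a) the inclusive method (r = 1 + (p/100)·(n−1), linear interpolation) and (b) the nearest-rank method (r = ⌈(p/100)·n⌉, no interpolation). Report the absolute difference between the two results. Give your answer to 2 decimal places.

Sorted: 10, 23, 24, 26, 28, 33, 38, 45, 53, 56, 58, 63.
n = 12.
(a) r = 2.1; between ranks 2 (23) and 3 (24): 23.1.
(b) the nearest-rank method: rank 2 → 23.
|23.1 − 23| = 0.1.

0.10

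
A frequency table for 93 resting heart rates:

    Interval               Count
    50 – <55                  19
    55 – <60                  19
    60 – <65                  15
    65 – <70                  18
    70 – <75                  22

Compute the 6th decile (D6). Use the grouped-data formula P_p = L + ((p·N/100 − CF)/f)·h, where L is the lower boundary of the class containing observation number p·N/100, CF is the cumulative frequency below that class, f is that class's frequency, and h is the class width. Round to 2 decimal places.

N = 93; target position k = 60/100 · 93 = 55.8.
Cumulative frequencies: 19, 38, 53, 71, 93.
Observation 55.8 falls in the class 65 – <70.
L = 65, CF = 53, f = 18, h = 5.
P60 = 65 + ((55.8 − 53)/18)·5 = 65 + 0.777778 = 65.7778.

65.78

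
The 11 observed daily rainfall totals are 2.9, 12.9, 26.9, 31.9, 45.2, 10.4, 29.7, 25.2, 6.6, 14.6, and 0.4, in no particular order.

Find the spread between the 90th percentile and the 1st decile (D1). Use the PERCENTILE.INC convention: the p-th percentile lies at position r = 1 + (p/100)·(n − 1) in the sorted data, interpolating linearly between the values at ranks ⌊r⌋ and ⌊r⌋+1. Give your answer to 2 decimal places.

29.00

Sorted: 0.4, 2.9, 6.6, 10.4, 12.9, 14.6, 25.2, 26.9, 29.7, 31.9, 45.2.
n = 11.
P10: r = 2 (integer) → 2.9.
P90: r = 10 (integer) → 31.9.
Difference: 31.9 − 2.9 = 29.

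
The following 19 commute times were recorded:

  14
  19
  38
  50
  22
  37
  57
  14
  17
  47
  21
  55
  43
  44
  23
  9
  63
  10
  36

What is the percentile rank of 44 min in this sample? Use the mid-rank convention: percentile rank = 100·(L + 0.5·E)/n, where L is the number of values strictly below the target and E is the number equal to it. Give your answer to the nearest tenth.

71.1

Sorted: 9, 10, 14, 14, 17, 19, 21, 22, 23, 36, 37, 38, 43, 44, 47, 50, 55, 57, 63.
Count below 44: L = 13; count equal: E = 1; n = 19.
Percentile rank = 100·(13 + 0.5·1)/19 = 100·13.5/19 = 71.05.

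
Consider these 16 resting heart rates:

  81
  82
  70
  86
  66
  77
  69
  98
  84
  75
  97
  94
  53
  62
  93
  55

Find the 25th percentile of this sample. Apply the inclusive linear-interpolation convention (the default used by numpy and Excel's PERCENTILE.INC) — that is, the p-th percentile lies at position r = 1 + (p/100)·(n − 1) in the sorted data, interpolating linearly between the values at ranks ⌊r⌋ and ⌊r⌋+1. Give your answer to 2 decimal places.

Sorted: 53, 55, 62, 66, 69, 70, 75, 77, 81, 82, 84, 86, 93, 94, 97, 98.
n = 16.
r = 1 + (25/100)·(16 − 1) = 1 + 3.75 = 4.75.
Rank 4 is 66 and rank 5 is 69.
Interpolate: 66 + 0.75·(69 − 66) = 66 + 0.75·3 = 68.25.

68.25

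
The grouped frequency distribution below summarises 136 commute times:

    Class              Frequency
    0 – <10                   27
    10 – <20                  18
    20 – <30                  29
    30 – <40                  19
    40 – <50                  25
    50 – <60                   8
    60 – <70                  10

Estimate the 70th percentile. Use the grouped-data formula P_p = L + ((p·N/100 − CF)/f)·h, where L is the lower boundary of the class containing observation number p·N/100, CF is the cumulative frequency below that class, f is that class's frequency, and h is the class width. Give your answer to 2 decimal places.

N = 136; target position k = 70/100 · 136 = 95.2.
Cumulative frequencies: 27, 45, 74, 93, 118, 126, 136.
Observation 95.2 falls in the class 40 – <50.
L = 40, CF = 93, f = 25, h = 10.
P70 = 40 + ((95.2 − 93)/25)·10 = 40 + 0.88 = 40.88.

40.88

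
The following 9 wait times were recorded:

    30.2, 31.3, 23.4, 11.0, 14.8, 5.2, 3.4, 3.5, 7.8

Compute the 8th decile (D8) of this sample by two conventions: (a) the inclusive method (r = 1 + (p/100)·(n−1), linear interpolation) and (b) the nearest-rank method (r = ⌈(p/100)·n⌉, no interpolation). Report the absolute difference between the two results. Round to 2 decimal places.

4.08

Sorted: 3.4, 3.5, 5.2, 7.8, 11.0, 14.8, 23.4, 30.2, 31.3.
n = 9.
(a) r = 7.4; between ranks 7 (23.4) and 8 (30.2): 26.12.
(b) the nearest-rank method: rank 8 → 30.2.
|26.12 − 30.2| = 4.08.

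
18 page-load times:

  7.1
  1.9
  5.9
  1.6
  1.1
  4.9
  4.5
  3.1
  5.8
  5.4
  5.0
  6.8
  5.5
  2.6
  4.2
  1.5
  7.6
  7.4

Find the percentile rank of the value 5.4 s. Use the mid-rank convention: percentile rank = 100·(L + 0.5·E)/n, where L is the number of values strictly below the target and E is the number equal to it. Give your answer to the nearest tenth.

Sorted: 1.1, 1.5, 1.6, 1.9, 2.6, 3.1, 4.2, 4.5, 4.9, 5.0, 5.4, 5.5, 5.8, 5.9, 6.8, 7.1, 7.4, 7.6.
Count below 5.4: L = 10; count equal: E = 1; n = 18.
Percentile rank = 100·(10 + 0.5·1)/18 = 100·10.5/18 = 58.33.

58.3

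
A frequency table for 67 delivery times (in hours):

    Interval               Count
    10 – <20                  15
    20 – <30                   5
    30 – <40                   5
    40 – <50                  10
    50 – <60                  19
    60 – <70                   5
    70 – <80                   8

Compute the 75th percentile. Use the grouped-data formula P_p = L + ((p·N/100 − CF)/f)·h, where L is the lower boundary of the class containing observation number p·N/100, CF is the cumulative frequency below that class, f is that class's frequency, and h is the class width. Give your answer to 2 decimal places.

58.03

N = 67; target position k = 75/100 · 67 = 50.25.
Cumulative frequencies: 15, 20, 25, 35, 54, 59, 67.
Observation 50.25 falls in the class 50 – <60.
L = 50, CF = 35, f = 19, h = 10.
P75 = 50 + ((50.25 − 35)/19)·10 = 50 + 8.02632 = 58.0263.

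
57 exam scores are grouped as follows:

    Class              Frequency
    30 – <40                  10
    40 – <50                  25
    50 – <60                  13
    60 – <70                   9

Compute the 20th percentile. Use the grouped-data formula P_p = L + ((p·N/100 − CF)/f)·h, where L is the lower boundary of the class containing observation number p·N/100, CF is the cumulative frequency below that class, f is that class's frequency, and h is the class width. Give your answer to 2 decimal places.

N = 57; target position k = 20/100 · 57 = 11.4.
Cumulative frequencies: 10, 35, 48, 57.
Observation 11.4 falls in the class 40 – <50.
L = 40, CF = 10, f = 25, h = 10.
P20 = 40 + ((11.4 − 10)/25)·10 = 40 + 0.56 = 40.56.

40.56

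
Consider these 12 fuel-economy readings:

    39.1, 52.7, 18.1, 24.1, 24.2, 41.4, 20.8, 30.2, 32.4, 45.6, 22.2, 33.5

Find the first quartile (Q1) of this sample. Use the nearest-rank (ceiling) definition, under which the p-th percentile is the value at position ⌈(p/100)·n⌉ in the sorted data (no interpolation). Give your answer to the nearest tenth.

Sorted: 18.1, 20.8, 22.2, 24.1, 24.2, 30.2, 32.4, 33.5, 39.1, 41.4, 45.6, 52.7.
n = 12.
Position = ⌈25/100 · 12⌉ = ⌈3⌉ = 3.
The value at rank 3 is 22.2.

22.2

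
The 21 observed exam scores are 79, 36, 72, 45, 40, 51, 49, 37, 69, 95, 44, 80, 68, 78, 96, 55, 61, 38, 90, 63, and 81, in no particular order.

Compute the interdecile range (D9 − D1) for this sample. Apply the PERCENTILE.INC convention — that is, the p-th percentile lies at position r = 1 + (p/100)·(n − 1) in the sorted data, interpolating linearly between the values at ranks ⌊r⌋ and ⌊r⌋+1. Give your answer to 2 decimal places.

Sorted: 36, 37, 38, 40, 44, 45, 49, 51, 55, 61, 63, 68, 69, 72, 78, 79, 80, 81, 90, 95, 96.
n = 21.
P10: r = 3 (integer) → 38.
P90: r = 19 (integer) → 90.
Difference: 90 − 38 = 52.

52.00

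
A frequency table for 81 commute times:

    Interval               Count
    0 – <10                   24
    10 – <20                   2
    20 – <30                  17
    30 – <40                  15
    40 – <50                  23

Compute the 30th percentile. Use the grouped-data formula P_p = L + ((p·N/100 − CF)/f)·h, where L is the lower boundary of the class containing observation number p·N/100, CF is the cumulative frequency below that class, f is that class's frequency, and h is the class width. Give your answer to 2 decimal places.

N = 81; target position k = 30/100 · 81 = 24.3.
Cumulative frequencies: 24, 26, 43, 58, 81.
Observation 24.3 falls in the class 10 – <20.
L = 10, CF = 24, f = 2, h = 10.
P30 = 10 + ((24.3 − 24)/2)·10 = 10 + 1.5 = 11.5.

11.50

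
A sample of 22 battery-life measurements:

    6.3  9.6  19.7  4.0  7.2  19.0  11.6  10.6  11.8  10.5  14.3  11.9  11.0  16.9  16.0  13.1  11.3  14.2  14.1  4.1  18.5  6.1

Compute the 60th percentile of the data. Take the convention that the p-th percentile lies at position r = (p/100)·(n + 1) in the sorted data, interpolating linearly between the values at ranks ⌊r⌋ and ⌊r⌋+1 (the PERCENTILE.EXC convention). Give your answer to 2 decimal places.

Sorted: 4.0, 4.1, 6.1, 6.3, 7.2, 9.6, 10.5, 10.6, 11.0, 11.3, 11.6, 11.8, 11.9, 13.1, 14.1, 14.2, 14.3, 16.0, 16.9, 18.5, 19.0, 19.7.
n = 22.
r = (60/100)·(22 + 1) = 13.8.
Rank 13 is 11.9 and rank 14 is 13.1.
Interpolate: 11.9 + 0.8·(13.1 − 11.9) = 11.9 + 0.8·1.2 = 12.86.

12.86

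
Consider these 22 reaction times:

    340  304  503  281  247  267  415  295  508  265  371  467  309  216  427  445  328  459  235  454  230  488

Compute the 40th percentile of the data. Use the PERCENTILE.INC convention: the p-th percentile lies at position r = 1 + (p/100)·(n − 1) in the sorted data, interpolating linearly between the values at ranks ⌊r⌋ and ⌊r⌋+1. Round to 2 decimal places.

Sorted: 216, 230, 235, 247, 265, 267, 281, 295, 304, 309, 328, 340, 371, 415, 427, 445, 454, 459, 467, 488, 503, 508.
n = 22.
r = 1 + (40/100)·(22 − 1) = 1 + 8.4 = 9.4.
Rank 9 is 304 and rank 10 is 309.
Interpolate: 304 + 0.4·(309 − 304) = 304 + 0.4·5 = 306.

306.00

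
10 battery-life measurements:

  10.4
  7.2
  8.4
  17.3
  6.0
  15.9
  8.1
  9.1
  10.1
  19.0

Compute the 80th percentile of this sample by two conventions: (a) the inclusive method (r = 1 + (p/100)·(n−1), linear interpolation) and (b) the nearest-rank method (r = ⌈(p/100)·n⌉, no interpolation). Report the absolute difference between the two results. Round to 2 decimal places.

0.28

Sorted: 6.0, 7.2, 8.1, 8.4, 9.1, 10.1, 10.4, 15.9, 17.3, 19.0.
n = 10.
(a) r = 8.2; between ranks 8 (15.9) and 9 (17.3): 16.18.
(b) the nearest-rank method: rank 8 → 15.9.
|16.18 − 15.9| = 0.28.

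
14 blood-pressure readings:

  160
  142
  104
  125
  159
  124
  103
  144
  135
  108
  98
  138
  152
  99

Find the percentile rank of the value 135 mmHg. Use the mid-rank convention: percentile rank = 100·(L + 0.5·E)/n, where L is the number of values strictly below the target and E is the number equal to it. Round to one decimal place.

53.6

Sorted: 98, 99, 103, 104, 108, 124, 125, 135, 138, 142, 144, 152, 159, 160.
Count below 135: L = 7; count equal: E = 1; n = 14.
Percentile rank = 100·(7 + 0.5·1)/14 = 100·7.5/14 = 53.57.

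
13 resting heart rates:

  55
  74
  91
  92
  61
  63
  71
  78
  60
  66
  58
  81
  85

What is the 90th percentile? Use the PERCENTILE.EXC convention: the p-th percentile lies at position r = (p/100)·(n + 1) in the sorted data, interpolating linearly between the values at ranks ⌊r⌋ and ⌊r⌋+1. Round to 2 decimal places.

91.60

Sorted: 55, 58, 60, 61, 63, 66, 71, 74, 78, 81, 85, 91, 92.
n = 13.
r = (90/100)·(13 + 1) = 12.6.
Rank 12 is 91 and rank 13 is 92.
Interpolate: 91 + 0.6·(92 − 91) = 91 + 0.6·1 = 91.6.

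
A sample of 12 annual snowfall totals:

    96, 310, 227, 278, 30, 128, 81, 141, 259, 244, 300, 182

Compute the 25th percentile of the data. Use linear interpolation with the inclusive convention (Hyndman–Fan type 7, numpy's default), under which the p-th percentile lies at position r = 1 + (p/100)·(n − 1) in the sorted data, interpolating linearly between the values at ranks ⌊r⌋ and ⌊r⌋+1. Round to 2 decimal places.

120.00

Sorted: 30, 81, 96, 128, 141, 182, 227, 244, 259, 278, 300, 310.
n = 12.
r = 1 + (25/100)·(12 − 1) = 1 + 2.75 = 3.75.
Rank 3 is 96 and rank 4 is 128.
Interpolate: 96 + 0.75·(128 − 96) = 96 + 0.75·32 = 120.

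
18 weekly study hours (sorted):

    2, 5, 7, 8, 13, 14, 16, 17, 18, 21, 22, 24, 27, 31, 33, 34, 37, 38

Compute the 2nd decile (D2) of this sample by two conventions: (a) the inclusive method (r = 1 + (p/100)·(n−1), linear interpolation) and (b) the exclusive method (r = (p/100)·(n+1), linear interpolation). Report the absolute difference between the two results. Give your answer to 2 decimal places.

n = 18.
(a) r = 4.4; between ranks 4 (8) and 5 (13): 10.
(b) r = 3.8; between ranks 3 (7) and 4 (8): 7.8.
|10 − 7.8| = 2.2.

2.20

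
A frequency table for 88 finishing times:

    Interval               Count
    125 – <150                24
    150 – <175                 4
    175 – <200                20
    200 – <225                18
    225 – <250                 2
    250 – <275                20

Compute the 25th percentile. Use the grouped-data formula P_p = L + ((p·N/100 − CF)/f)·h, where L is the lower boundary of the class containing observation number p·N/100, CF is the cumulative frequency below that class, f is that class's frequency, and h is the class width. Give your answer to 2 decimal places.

147.92

N = 88; target position k = 25/100 · 88 = 22.
Cumulative frequencies: 24, 28, 48, 66, 68, 88.
Observation 22 falls in the class 125 – <150.
L = 125, CF = 0, f = 24, h = 25.
P25 = 125 + ((22 − 0)/24)·25 = 125 + 22.9167 = 147.917.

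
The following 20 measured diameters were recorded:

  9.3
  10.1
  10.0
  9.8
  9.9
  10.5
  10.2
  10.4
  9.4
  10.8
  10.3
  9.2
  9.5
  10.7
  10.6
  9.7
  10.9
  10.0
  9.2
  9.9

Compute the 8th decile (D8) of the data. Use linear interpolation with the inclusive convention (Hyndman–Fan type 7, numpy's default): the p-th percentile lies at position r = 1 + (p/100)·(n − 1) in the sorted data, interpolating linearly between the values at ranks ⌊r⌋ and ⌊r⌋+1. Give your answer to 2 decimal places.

Sorted: 9.2, 9.2, 9.3, 9.4, 9.5, 9.7, 9.8, 9.9, 9.9, 10.0, 10.0, 10.1, 10.2, 10.3, 10.4, 10.5, 10.6, 10.7, 10.8, 10.9.
n = 20.
r = 1 + (80/100)·(20 − 1) = 1 + 15.2 = 16.2.
Rank 16 is 10.5 and rank 17 is 10.6.
Interpolate: 10.5 + 0.2·(10.6 − 10.5) = 10.5 + 0.2·0.1 = 10.52.

10.52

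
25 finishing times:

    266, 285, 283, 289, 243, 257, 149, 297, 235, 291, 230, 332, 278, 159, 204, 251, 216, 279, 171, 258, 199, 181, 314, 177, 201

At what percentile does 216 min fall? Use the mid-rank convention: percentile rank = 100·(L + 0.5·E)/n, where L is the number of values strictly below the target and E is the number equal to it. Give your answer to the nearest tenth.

34.0

Sorted: 149, 159, 171, 177, 181, 199, 201, 204, 216, 230, 235, 243, 251, 257, 258, 266, 278, 279, 283, 285, 289, 291, 297, 314, 332.
Count below 216: L = 8; count equal: E = 1; n = 25.
Percentile rank = 100·(8 + 0.5·1)/25 = 100·8.5/25 = 34.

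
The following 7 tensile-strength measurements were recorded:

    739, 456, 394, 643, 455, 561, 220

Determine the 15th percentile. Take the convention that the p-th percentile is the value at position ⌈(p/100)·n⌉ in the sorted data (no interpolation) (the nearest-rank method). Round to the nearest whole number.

Sorted: 220, 394, 455, 456, 561, 643, 739.
n = 7.
Position = ⌈15/100 · 7⌉ = ⌈1.05⌉ = 2.
The value at rank 2 is 394.

394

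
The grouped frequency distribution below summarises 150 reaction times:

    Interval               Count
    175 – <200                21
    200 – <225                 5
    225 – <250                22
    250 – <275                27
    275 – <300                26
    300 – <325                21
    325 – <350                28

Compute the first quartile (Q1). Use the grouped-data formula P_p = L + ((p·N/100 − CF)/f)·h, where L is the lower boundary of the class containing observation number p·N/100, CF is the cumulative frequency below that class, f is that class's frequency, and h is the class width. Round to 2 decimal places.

238.07

N = 150; target position k = 25/100 · 150 = 37.5.
Cumulative frequencies: 21, 26, 48, 75, 101, 122, 150.
Observation 37.5 falls in the class 225 – <250.
L = 225, CF = 26, f = 22, h = 25.
P25 = 225 + ((37.5 − 26)/22)·25 = 225 + 13.0682 = 238.068.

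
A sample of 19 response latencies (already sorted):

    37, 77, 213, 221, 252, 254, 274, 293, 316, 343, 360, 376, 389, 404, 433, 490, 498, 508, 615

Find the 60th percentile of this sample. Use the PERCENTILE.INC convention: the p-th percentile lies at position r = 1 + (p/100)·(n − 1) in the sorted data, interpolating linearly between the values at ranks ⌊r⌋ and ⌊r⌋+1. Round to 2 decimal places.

n = 19.
r = 1 + (60/100)·(19 − 1) = 1 + 10.8 = 11.8.
Rank 11 is 360 and rank 12 is 376.
Interpolate: 360 + 0.8·(376 − 360) = 360 + 0.8·16 = 372.8.

372.80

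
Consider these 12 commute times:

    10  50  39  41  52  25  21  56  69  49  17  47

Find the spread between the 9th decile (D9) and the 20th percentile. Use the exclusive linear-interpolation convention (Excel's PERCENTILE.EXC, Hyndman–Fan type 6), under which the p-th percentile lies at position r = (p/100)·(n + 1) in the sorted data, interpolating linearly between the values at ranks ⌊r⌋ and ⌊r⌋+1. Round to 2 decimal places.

Sorted: 10, 17, 21, 25, 39, 41, 47, 49, 50, 52, 56, 69.
n = 12.
P20: r = 2.6; ranks 2–3 are 17, 21; interpolating gives 19.4.
P90: r = 11.7; ranks 11–12 are 56, 69; interpolating gives 65.1.
Difference: 65.1 − 19.4 = 45.7.

45.70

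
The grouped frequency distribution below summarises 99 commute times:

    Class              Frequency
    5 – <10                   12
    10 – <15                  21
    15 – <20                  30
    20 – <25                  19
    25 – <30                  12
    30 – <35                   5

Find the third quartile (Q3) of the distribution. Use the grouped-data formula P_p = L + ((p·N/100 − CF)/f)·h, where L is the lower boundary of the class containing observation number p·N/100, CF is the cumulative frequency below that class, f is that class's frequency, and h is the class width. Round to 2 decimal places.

22.96

N = 99; target position k = 75/100 · 99 = 74.25.
Cumulative frequencies: 12, 33, 63, 82, 94, 99.
Observation 74.25 falls in the class 20 – <25.
L = 20, CF = 63, f = 19, h = 5.
P75 = 20 + ((74.25 − 63)/19)·5 = 20 + 2.96053 = 22.9605.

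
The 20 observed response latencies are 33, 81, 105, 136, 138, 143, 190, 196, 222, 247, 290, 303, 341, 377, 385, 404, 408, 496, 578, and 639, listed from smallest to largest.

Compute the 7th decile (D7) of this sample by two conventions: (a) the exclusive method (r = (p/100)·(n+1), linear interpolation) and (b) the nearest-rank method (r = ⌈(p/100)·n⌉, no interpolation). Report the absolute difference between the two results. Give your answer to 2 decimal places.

5.60

n = 20.
(a) r = 14.7; between ranks 14 (377) and 15 (385): 382.6.
(b) the nearest-rank method: rank 14 → 377.
|382.6 − 377| = 5.6.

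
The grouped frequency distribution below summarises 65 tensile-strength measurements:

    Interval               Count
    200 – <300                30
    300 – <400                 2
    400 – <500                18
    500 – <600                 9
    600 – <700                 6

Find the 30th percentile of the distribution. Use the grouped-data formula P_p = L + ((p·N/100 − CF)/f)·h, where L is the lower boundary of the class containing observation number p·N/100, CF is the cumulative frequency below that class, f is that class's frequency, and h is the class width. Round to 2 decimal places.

265.00

N = 65; target position k = 30/100 · 65 = 19.5.
Cumulative frequencies: 30, 32, 50, 59, 65.
Observation 19.5 falls in the class 200 – <300.
L = 200, CF = 0, f = 30, h = 100.
P30 = 200 + ((19.5 − 0)/30)·100 = 200 + 65 = 265.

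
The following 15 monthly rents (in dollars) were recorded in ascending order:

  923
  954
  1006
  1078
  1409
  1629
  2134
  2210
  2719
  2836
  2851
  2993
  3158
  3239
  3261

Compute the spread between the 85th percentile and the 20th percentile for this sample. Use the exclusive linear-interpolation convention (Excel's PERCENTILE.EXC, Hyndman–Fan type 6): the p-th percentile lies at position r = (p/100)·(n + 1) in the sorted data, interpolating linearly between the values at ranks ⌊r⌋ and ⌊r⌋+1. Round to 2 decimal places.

2186.20

n = 15.
P20: r = 3.2; ranks 3–4 are 1006, 1078; interpolating gives 1020.4.
P85: r = 13.6; ranks 13–14 are 3158, 3239; interpolating gives 3206.6.
Difference: 3206.6 − 1020.4 = 2186.2.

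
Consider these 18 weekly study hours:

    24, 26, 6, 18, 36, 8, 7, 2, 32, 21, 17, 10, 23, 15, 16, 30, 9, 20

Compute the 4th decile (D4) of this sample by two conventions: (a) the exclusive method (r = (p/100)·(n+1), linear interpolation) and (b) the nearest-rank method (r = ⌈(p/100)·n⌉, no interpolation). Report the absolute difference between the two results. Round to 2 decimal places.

Sorted: 2, 6, 7, 8, 9, 10, 15, 16, 17, 18, 20, 21, 23, 24, 26, 30, 32, 36.
n = 18.
(a) r = 7.6; between ranks 7 (15) and 8 (16): 15.6.
(b) the nearest-rank method: rank 8 → 16.
|15.6 − 16| = 0.4.

0.40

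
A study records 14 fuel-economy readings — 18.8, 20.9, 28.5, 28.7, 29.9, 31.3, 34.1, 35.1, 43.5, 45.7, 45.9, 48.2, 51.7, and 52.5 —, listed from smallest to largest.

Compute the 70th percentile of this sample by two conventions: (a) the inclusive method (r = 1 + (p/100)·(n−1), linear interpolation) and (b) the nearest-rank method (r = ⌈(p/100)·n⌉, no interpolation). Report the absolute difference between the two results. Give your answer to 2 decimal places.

n = 14.
(a) r = 10.1; between ranks 10 (45.7) and 11 (45.9): 45.72.
(b) the nearest-rank method: rank 10 → 45.7.
|45.72 − 45.7| = 0.02.

0.02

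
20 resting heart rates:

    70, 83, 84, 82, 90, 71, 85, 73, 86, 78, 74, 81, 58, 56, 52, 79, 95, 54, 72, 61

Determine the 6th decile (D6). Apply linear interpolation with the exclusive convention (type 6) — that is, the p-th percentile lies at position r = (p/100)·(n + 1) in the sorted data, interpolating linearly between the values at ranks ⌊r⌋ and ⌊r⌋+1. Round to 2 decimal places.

Sorted: 52, 54, 56, 58, 61, 70, 71, 72, 73, 74, 78, 79, 81, 82, 83, 84, 85, 86, 90, 95.
n = 20.
r = (60/100)·(20 + 1) = 12.6.
Rank 12 is 79 and rank 13 is 81.
Interpolate: 79 + 0.6·(81 − 79) = 79 + 0.6·2 = 80.2.

80.20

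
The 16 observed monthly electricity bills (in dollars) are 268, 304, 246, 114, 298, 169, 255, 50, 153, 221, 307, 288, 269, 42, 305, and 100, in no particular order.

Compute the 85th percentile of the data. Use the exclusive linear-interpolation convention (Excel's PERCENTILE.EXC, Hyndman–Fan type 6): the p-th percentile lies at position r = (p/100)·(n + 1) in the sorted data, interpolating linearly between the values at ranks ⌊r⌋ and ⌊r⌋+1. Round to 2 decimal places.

Sorted: 42, 50, 100, 114, 153, 169, 221, 246, 255, 268, 269, 288, 298, 304, 305, 307.
n = 16.
r = (85/100)·(16 + 1) = 14.45.
Rank 14 is 304 and rank 15 is 305.
Interpolate: 304 + 0.45·(305 − 304) = 304 + 0.45·1 = 304.45.

304.45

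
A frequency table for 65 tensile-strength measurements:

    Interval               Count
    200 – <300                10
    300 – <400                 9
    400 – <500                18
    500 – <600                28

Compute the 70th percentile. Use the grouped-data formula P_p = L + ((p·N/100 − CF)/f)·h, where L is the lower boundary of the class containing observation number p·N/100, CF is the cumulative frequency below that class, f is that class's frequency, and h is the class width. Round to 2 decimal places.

530.36

N = 65; target position k = 70/100 · 65 = 45.5.
Cumulative frequencies: 10, 19, 37, 65.
Observation 45.5 falls in the class 500 – <600.
L = 500, CF = 37, f = 28, h = 100.
P70 = 500 + ((45.5 − 37)/28)·100 = 500 + 30.3571 = 530.357.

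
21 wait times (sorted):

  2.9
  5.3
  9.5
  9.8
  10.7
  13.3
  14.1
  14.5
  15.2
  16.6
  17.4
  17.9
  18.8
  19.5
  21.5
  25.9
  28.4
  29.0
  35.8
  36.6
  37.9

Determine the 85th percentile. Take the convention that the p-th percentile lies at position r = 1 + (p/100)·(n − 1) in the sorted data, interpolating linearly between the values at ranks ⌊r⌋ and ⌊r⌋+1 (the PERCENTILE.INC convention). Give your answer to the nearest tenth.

29.0

n = 21.
r = 1 + (85/100)·(21 − 1) = 1 + 17 = 18.
r is an integer, so P85 is the value at rank 18: 29.0.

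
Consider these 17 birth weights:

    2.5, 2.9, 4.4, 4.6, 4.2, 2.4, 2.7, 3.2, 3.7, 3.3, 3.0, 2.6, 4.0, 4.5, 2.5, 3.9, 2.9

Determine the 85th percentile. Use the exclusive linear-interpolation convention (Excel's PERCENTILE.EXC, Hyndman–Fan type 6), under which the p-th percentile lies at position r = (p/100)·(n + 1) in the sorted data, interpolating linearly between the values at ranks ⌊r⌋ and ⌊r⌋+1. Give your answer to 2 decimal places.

Sorted: 2.4, 2.5, 2.5, 2.6, 2.7, 2.9, 2.9, 3.0, 3.2, 3.3, 3.7, 3.9, 4.0, 4.2, 4.4, 4.5, 4.6.
n = 17.
r = (85/100)·(17 + 1) = 15.3.
Rank 15 is 4.4 and rank 16 is 4.5.
Interpolate: 4.4 + 0.3·(4.5 − 4.4) = 4.4 + 0.3·0.1 = 4.43.

4.43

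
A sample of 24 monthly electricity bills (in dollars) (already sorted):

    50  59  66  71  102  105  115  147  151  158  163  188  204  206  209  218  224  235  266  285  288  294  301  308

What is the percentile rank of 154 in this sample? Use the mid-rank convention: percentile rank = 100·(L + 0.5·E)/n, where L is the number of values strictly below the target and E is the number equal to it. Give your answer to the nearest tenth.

Count below 154: L = 9; count equal: E = 0; n = 24.
Percentile rank = 100·(9 + 0.5·0)/24 = 100·9/24 = 37.5.

37.5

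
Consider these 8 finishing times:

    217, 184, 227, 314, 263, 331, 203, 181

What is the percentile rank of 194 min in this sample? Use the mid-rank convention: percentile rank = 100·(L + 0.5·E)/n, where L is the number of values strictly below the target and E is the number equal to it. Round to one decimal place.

Sorted: 181, 184, 203, 217, 227, 263, 314, 331.
Count below 194: L = 2; count equal: E = 0; n = 8.
Percentile rank = 100·(2 + 0.5·0)/8 = 100·2/8 = 25.

25.0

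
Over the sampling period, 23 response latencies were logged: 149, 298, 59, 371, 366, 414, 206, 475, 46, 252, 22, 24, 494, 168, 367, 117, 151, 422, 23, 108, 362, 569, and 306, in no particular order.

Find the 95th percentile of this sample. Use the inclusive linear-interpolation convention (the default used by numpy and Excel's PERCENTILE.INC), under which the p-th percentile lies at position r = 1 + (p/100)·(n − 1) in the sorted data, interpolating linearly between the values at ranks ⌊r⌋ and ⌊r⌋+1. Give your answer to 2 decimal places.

492.10

Sorted: 22, 23, 24, 46, 59, 108, 117, 149, 151, 168, 206, 252, 298, 306, 362, 366, 367, 371, 414, 422, 475, 494, 569.
n = 23.
r = 1 + (95/100)·(23 − 1) = 1 + 20.9 = 21.9.
Rank 21 is 475 and rank 22 is 494.
Interpolate: 475 + 0.9·(494 − 475) = 475 + 0.9·19 = 492.1.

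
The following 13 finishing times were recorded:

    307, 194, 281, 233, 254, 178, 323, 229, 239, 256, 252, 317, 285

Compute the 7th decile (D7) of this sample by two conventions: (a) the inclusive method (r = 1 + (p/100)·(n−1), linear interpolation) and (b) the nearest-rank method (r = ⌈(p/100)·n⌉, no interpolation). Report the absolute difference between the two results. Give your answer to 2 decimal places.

Sorted: 178, 194, 229, 233, 239, 252, 254, 256, 281, 285, 307, 317, 323.
n = 13.
(a) r = 9.4; between ranks 9 (281) and 10 (285): 282.6.
(b) the nearest-rank method: rank 10 → 285.
|282.6 − 285| = 2.4.

2.40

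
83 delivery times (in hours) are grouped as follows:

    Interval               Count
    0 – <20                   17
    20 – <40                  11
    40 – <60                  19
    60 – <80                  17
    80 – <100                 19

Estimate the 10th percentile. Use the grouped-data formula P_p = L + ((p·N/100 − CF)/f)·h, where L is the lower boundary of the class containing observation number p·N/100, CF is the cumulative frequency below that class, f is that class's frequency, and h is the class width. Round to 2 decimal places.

9.76

N = 83; target position k = 10/100 · 83 = 8.3.
Cumulative frequencies: 17, 28, 47, 64, 83.
Observation 8.3 falls in the class 0 – <20.
L = 0, CF = 0, f = 17, h = 20.
P10 = 0 + ((8.3 − 0)/17)·20 = 0 + 9.76471 = 9.76471.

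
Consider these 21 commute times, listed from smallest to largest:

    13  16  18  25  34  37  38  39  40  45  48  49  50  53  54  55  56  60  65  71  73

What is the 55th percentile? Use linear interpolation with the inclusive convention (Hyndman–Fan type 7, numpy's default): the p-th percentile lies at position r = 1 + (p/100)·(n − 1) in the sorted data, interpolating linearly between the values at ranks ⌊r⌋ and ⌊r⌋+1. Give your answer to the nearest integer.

n = 21.
r = 1 + (55/100)·(21 − 1) = 1 + 11 = 12.
r is an integer, so P55 is the value at rank 12: 49.

49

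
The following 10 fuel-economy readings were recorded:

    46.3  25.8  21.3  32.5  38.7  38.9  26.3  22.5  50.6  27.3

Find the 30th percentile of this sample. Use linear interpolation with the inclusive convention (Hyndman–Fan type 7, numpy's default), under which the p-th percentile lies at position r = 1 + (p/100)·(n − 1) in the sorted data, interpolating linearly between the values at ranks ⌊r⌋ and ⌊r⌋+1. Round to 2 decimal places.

26.15

Sorted: 21.3, 22.5, 25.8, 26.3, 27.3, 32.5, 38.7, 38.9, 46.3, 50.6.
n = 10.
r = 1 + (30/100)·(10 − 1) = 1 + 2.7 = 3.7.
Rank 3 is 25.8 and rank 4 is 26.3.
Interpolate: 25.8 + 0.7·(26.3 − 25.8) = 25.8 + 0.7·0.5 = 26.15.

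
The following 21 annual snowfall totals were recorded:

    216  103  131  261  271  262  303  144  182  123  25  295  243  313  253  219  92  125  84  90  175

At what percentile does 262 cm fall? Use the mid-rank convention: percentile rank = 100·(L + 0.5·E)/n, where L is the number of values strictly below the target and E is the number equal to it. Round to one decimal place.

Sorted: 25, 84, 90, 92, 103, 123, 125, 131, 144, 175, 182, 216, 219, 243, 253, 261, 262, 271, 295, 303, 313.
Count below 262: L = 16; count equal: E = 1; n = 21.
Percentile rank = 100·(16 + 0.5·1)/21 = 100·16.5/21 = 78.57.

78.6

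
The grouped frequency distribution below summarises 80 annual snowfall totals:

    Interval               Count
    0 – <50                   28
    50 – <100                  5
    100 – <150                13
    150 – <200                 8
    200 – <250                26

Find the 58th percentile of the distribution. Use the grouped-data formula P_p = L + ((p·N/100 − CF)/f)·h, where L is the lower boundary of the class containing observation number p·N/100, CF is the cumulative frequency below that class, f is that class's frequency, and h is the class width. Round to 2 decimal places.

152.50

N = 80; target position k = 58/100 · 80 = 46.4.
Cumulative frequencies: 28, 33, 46, 54, 80.
Observation 46.4 falls in the class 150 – <200.
L = 150, CF = 46, f = 8, h = 50.
P58 = 150 + ((46.4 − 46)/8)·50 = 150 + 2.5 = 152.5.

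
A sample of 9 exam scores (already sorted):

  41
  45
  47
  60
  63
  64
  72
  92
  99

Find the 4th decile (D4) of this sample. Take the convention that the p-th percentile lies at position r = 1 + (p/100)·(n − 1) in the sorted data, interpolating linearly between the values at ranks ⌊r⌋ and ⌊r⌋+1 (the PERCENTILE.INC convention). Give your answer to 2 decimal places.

60.60

n = 9.
r = 1 + (40/100)·(9 − 1) = 1 + 3.2 = 4.2.
Rank 4 is 60 and rank 5 is 63.
Interpolate: 60 + 0.2·(63 − 60) = 60 + 0.2·3 = 60.6.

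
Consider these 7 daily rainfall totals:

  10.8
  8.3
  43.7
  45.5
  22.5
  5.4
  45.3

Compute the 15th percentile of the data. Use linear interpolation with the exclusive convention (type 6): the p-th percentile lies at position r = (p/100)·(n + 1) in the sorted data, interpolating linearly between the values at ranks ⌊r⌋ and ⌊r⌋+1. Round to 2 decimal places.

Sorted: 5.4, 8.3, 10.8, 22.5, 43.7, 45.3, 45.5.
n = 7.
r = (15/100)·(7 + 1) = 1.2.
Rank 1 is 5.4 and rank 2 is 8.3.
Interpolate: 5.4 + 0.2·(8.3 − 5.4) = 5.4 + 0.2·2.9 = 5.98.

5.98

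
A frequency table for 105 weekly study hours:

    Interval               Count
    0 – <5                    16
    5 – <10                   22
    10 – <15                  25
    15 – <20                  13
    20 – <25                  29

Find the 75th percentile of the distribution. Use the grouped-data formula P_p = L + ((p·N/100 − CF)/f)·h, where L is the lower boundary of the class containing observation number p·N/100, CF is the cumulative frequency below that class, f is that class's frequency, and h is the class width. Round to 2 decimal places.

20.47

N = 105; target position k = 75/100 · 105 = 78.75.
Cumulative frequencies: 16, 38, 63, 76, 105.
Observation 78.75 falls in the class 20 – <25.
L = 20, CF = 76, f = 29, h = 5.
P75 = 20 + ((78.75 − 76)/29)·5 = 20 + 0.474138 = 20.4741.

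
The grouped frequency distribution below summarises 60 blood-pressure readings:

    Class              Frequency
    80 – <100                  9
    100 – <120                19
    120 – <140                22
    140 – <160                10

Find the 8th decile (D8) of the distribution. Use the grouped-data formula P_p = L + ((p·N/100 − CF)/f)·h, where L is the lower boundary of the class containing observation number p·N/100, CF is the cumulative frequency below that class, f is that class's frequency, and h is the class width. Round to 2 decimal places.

N = 60; target position k = 80/100 · 60 = 48.
Cumulative frequencies: 9, 28, 50, 60.
Observation 48 falls in the class 120 – <140.
L = 120, CF = 28, f = 22, h = 20.
P80 = 120 + ((48 − 28)/22)·20 = 120 + 18.1818 = 138.182.

138.18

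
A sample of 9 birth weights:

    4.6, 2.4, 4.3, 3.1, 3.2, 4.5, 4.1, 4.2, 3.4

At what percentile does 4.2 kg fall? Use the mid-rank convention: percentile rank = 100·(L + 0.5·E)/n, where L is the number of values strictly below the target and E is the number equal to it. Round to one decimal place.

61.1

Sorted: 2.4, 3.1, 3.2, 3.4, 4.1, 4.2, 4.3, 4.5, 4.6.
Count below 4.2: L = 5; count equal: E = 1; n = 9.
Percentile rank = 100·(5 + 0.5·1)/9 = 100·5.5/9 = 61.11.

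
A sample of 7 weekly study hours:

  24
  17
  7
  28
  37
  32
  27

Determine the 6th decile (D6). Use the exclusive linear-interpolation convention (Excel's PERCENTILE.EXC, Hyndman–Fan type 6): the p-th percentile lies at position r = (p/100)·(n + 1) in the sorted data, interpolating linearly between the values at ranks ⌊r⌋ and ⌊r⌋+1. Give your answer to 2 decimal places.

Sorted: 7, 17, 24, 27, 28, 32, 37.
n = 7.
r = (60/100)·(7 + 1) = 4.8.
Rank 4 is 27 and rank 5 is 28.
Interpolate: 27 + 0.8·(28 − 27) = 27 + 0.8·1 = 27.8.

27.80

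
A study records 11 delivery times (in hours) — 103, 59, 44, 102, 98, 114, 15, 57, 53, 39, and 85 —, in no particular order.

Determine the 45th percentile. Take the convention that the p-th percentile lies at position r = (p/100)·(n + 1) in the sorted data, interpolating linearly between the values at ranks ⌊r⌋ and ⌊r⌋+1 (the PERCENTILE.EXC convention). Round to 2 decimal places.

Sorted: 15, 39, 44, 53, 57, 59, 85, 98, 102, 103, 114.
n = 11.
r = (45/100)·(11 + 1) = 5.4.
Rank 5 is 57 and rank 6 is 59.
Interpolate: 57 + 0.4·(59 − 57) = 57 + 0.4·2 = 57.8.

57.80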